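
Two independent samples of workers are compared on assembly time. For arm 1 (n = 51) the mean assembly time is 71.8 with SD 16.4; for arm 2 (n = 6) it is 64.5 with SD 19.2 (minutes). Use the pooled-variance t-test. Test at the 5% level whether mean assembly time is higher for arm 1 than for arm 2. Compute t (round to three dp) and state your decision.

Let group 1 = arm 1, group 2 = arm 2. H0: μ_1 = μ_2; H1: μ_1 > μ_2 (two-sample pooled-variance t-test, right-tailed).
s_p² = [(51−1)·16.4² + (6−1)·19.2²]/(51+6−2) = 278.022
t = (71.8 − 64.5)/√[278.022·(1/51 + 1/6)] = 1.014
df = n₁ + n₂ − 2 = 55
p-value = P(T ≥ 1.014) ≈ 0.157
Since p ≈ 0.157 > α = 0.05, fail to reject H0; the evidence is not statistically significant.

t = 1.014; fail to reject H0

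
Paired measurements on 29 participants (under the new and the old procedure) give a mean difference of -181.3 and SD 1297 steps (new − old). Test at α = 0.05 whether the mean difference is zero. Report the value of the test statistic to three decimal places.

-0.753

H0: μ_d = 0; H1: μ_d ≠ 0 (paired t-test on the differences, two-sided).
t = d̄/(s_d/√n) = -181.3/(1297/√29) = -0.753
df = n − 1 = 28
Two-sided p-value ≈ 0.4579
Since p ≈ 0.4579 > α = 0.05, fail to reject H0; the evidence is not statistically significant.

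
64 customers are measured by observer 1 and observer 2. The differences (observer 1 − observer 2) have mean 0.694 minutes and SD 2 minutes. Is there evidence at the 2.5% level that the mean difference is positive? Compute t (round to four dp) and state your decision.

t = 2.7760; reject H0

H0: μ_d = 0; H1: μ_d > 0 (paired t-test on the differences, right-tailed).
t = d̄/(s_d/√n) = 0.694/(2/√64) = 2.7760
df = n − 1 = 63
p-value = P(T ≥ 2.7760) ≈ 0.004
Since p ≈ 0.004 < α = 0.025, reject H0; the evidence is statistically significant.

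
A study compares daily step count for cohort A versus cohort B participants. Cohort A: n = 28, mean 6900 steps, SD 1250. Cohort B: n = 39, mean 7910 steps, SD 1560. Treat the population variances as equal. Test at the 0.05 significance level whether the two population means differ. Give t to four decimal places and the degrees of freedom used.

Let group 1 = cohort A, group 2 = cohort B. H0: μ_1 = μ_2; H1: μ_1 ≠ μ_2 (two-sample pooled-variance t-test, two-sided).
s_p² = [(28−1)·1250² + (39−1)·1560²]/(28+39−2) = 2071760
t = (6900 − 7910)/√[2071760·(1/28 + 1/39)] = -2.8329
df = n₁ + n₂ − 2 = 65
Two-sided p-value ≈ 0.0061
Since p ≈ 0.0061 < α = 0.05, reject H0; the data support H1.

t = -2.8329, df = 65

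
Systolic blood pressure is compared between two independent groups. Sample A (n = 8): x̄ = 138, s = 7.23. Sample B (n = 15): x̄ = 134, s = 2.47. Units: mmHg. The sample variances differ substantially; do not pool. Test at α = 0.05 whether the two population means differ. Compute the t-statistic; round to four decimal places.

Let group 1 = sample A, group 2 = sample B. H0: μ_1 = μ_2; H1: μ_1 ≠ μ_2 (Welch's two-sample t-test, two-sided).
t = (x̄_1 − x̄_2)/√(s_1²/n_1 + s_2²/n_2) = (138 − 134)/√(7.23²/8 + 2.47²/15) = 1.5183
Welch–Satterthwaite df ≈ 7.88
Two-sided p-value ≈ 0.168
Since p ≈ 0.168 > α = 0.05, fail to reject H0; the data do not provide sufficient evidence against H0.

1.5183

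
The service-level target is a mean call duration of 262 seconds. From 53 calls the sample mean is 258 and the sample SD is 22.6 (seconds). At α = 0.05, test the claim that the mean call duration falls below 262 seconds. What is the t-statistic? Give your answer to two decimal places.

-1.29

H0: μ = 262; H1: μ < 262 (one-sample t-test, left-tailed).
t = (x̄ − μ₀)/(s/√n) = (258 − 262)/(22.6/√53) = -1.29
df = n − 1 = 52
p-value = P(T ≤ -1.29) ≈ 0.102
Since p ≈ 0.102 > α = 0.05, fail to reject H0; the evidence is not statistically significant.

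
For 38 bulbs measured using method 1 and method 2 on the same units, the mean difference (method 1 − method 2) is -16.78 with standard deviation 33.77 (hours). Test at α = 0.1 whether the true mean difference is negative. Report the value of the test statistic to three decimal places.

-3.063

H0: μ_d = 0; H1: μ_d < 0 (paired t-test on the differences, left-tailed).
t = d̄/(s_d/√n) = -16.78/(33.77/√38) = -3.063
df = n − 1 = 37
p-value = P(T ≤ -3.063) ≈ 0.0020
Since p ≈ 0.0020 < α = 0.1, reject H0; the data support H1.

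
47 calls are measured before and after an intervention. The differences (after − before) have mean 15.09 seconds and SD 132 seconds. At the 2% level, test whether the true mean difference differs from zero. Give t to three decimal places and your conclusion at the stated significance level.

t = 0.784; fail to reject H0

H0: μ_d = 0; H1: μ_d ≠ 0 (paired t-test on the differences, two-sided).
t = d̄/(s_d/√n) = 15.09/(132/√47) = 0.784
df = n − 1 = 46
Two-sided p-value ≈ 0.437
Since p ≈ 0.437 > α = 0.02, fail to reject H0; the evidence is not statistically significant.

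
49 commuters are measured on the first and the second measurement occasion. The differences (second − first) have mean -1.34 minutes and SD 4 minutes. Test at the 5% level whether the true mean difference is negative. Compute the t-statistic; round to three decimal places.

-2.345

H0: μ_d = 0; H1: μ_d < 0 (paired t-test on the differences, left-tailed).
t = d̄/(s_d/√n) = -1.34/(4/√49) = -2.345
df = n − 1 = 48
p-value = P(T ≤ -2.345) ≈ 0.012
Since p ≈ 0.012 < α = 0.05, reject H0; the evidence is statistically significant.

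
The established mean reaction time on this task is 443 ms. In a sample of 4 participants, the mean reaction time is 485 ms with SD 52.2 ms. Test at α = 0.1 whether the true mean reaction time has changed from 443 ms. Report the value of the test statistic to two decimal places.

1.61

H0: μ = 443; H1: μ ≠ 443 (one-sample t-test, two-sided).
t = (x̄ − μ₀)/(s/√n) = (485 − 443)/(52.2/√4) = 1.61
df = n − 1 = 3
Two-sided p-value ≈ 0.2059
Since p ≈ 0.2059 > α = 0.1, fail to reject H0; the data do not provide sufficient evidence against H0.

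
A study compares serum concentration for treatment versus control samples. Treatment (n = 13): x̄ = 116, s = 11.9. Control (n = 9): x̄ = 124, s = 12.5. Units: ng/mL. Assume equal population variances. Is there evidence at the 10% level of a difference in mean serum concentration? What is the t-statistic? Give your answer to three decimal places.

Let group 1 = treatment, group 2 = control. H0: μ_1 = μ_2; H1: μ_1 ≠ μ_2 (two-sample pooled-variance t-test, two-sided).
s_p² = [(13−1)·11.9² + (9−1)·12.5²]/(13+9−2) = 147.466
t = (116 − 124)/√[147.466·(1/13 + 1/9)] = -1.519
df = n₁ + n₂ − 2 = 20
Two-sided p-value ≈ 0.1444
Since p ≈ 0.1444 > α = 0.1, fail to reject H0; the evidence is not statistically significant.

-1.519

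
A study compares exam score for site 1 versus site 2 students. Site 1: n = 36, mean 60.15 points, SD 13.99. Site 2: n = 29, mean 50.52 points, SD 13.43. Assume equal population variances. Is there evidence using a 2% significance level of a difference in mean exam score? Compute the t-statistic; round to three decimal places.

2.808

Let group 1 = site 1, group 2 = site 2. H0: μ_1 = μ_2; H1: μ_1 ≠ μ_2 (two-sample pooled-variance t-test, two-sided).
s_p² = [(36−1)·13.99² + (29−1)·13.43²]/(36+29−2) = 188.896
t = (60.15 − 50.52)/√[188.896·(1/36 + 1/29)] = 2.808
df = n₁ + n₂ − 2 = 63
Two-sided p-value ≈ 0.0066
Since p ≈ 0.0066 < α = 0.02, reject H0; the data support H1.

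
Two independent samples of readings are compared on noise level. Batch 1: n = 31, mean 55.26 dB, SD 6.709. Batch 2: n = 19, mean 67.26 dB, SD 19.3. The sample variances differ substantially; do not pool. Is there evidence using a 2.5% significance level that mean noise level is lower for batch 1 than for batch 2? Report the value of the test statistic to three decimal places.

Let group 1 = batch 1, group 2 = batch 2. H0: μ_1 = μ_2; H1: μ_1 < μ_2 (Welch's two-sample t-test, left-tailed).
t = (x̄_1 − x̄_2)/√(s_1²/n_1 + s_2²/n_2) = (55.26 − 67.26)/√(6.709²/31 + 19.3²/19) = -2.615
Welch–Satterthwaite df ≈ 20.70
p-value = P(T ≤ -2.615) ≈ 0.0081
Since p ≈ 0.0081 < α = 0.025, reject H0; the evidence is statistically significant.

-2.615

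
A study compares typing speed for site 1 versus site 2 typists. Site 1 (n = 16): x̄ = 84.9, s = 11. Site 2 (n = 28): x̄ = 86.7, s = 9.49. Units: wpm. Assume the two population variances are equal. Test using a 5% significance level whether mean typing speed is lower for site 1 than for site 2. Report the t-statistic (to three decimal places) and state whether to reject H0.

Let group 1 = site 1, group 2 = site 2. H0: μ_1 = μ_2; H1: μ_1 < μ_2 (two-sample pooled-variance t-test, left-tailed).
s_p² = [(16−1)·11² + (28−1)·9.49²]/(16+28−2) = 101.11
t = (84.9 − 86.7)/√[101.11·(1/16 + 1/28)] = -0.571
df = n₁ + n₂ − 2 = 42
p-value = P(T ≤ -0.571) ≈ 0.2855
Since p ≈ 0.2855 > α = 0.05, fail to reject H0; the data do not provide sufficient evidence against H0.

t = -0.571; fail to reject H0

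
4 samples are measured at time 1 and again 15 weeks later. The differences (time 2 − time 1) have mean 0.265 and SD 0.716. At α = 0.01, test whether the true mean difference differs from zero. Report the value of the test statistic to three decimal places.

0.740

H0: μ_d = 0; H1: μ_d ≠ 0 (paired t-test on the differences, two-sided).
t = d̄/(s_d/√n) = 0.265/(0.716/√4) = 0.740
df = n − 1 = 3
Two-sided p-value ≈ 0.5128
Since p ≈ 0.5128 > α = 0.01, fail to reject H0; the evidence is not statistically significant.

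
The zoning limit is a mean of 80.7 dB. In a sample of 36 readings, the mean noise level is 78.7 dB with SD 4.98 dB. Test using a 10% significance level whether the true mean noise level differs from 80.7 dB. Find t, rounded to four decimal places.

H0: μ = 80.7; H1: μ ≠ 80.7 (one-sample t-test, two-sided).
t = (x̄ − μ₀)/(s/√n) = (78.7 − 80.7)/(4.98/√36) = -2.4096
df = n − 1 = 35
Two-sided p-value ≈ 0.0214
Since p ≈ 0.0214 < α = 0.1, reject H0; the evidence is statistically significant.

-2.4096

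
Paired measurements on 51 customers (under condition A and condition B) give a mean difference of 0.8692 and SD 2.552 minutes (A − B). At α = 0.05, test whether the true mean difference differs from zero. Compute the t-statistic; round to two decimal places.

2.43

H0: μ_d = 0; H1: μ_d ≠ 0 (paired t-test on the differences, two-sided).
t = d̄/(s_d/√n) = 0.8692/(2.552/√51) = 2.43
df = n − 1 = 50
Two-sided p-value ≈ 0.019
Since p ≈ 0.019 < α = 0.05, reject H0; the data support H1.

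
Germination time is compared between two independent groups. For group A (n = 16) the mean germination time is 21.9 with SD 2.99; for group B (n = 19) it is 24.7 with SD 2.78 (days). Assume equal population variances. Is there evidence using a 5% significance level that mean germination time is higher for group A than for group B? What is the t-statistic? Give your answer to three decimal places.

-2.868

Let group 1 = group A, group 2 = group B. H0: μ_1 = μ_2; H1: μ_1 > μ_2 (two-sample pooled-variance t-test, right-tailed).
s_p² = [(16−1)·2.99² + (19−1)·2.78²]/(16+19−2) = 8.27917
t = (21.9 − 24.7)/√[8.27917·(1/16 + 1/19)] = -2.868
df = n₁ + n₂ − 2 = 33
p-value = P(T ≥ -2.868) ≈ 0.9964
Since p ≈ 0.9964 > α = 0.05, fail to reject H0; the evidence is not statistically significant.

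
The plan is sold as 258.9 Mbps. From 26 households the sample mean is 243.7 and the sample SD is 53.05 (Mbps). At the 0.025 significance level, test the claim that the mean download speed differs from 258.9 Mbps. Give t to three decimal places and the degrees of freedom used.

H0: μ = 258.9; H1: μ ≠ 258.9 (one-sample t-test, two-sided).
t = (x̄ − μ₀)/(s/√n) = (243.7 − 258.9)/(53.05/√26) = -1.461
df = n − 1 = 25
Two-sided p-value ≈ 0.156
Since p ≈ 0.156 > α = 0.025, fail to reject H0; the evidence is not statistically significant.

t = -1.461, df = 25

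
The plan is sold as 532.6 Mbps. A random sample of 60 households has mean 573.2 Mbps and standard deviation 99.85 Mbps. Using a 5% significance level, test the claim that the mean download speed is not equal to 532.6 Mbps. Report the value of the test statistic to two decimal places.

H0: μ = 532.6; H1: μ ≠ 532.6 (one-sample t-test, two-sided).
t = (x̄ − μ₀)/(s/√n) = (573.2 − 532.6)/(99.85/√60) = 3.15
df = n − 1 = 59
Two-sided p-value ≈ 0.0026
Since p ≈ 0.0026 < α = 0.05, reject H0; the data support H1.

3.15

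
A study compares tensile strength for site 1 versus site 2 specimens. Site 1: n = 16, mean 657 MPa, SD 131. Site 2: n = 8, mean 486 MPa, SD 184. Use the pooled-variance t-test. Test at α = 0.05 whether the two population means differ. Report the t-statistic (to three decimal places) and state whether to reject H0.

t = 2.634; reject H0

Let group 1 = site 1, group 2 = site 2. H0: μ_1 = μ_2; H1: μ_1 ≠ μ_2 (two-sample pooled-variance t-test, two-sided).
s_p² = [(16−1)·131² + (8−1)·184²]/(16+8−2) = 22473
t = (657 − 486)/√[22473·(1/16 + 1/8)] = 2.634
df = n₁ + n₂ − 2 = 22
Two-sided p-value ≈ 0.015
Since p ≈ 0.015 < α = 0.05, reject H0; the data support H1.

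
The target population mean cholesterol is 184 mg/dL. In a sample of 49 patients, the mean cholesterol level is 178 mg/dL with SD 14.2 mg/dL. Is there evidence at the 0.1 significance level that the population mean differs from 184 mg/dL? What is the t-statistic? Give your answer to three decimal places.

H0: μ = 184; H1: μ ≠ 184 (one-sample t-test, two-sided).
t = (x̄ − μ₀)/(s/√n) = (178 − 184)/(14.2/√49) = -2.958
df = n − 1 = 48
Two-sided p-value ≈ 0.005
Since p ≈ 0.005 < α = 0.1, reject H0; the evidence is statistically significant.

-2.958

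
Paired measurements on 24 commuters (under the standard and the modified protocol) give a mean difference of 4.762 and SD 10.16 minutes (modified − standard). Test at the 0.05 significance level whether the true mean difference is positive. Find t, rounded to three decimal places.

2.296

H0: μ_d = 0; H1: μ_d > 0 (paired t-test on the differences, right-tailed).
t = d̄/(s_d/√n) = 4.762/(10.16/√24) = 2.296
df = n − 1 = 23
p-value = P(T ≥ 2.296) ≈ 0.0156
Since p ≈ 0.0156 < α = 0.05, reject H0; the data support H1.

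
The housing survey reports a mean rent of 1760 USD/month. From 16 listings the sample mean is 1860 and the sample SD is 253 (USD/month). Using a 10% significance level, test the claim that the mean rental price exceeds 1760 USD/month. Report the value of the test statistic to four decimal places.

H0: μ = 1760; H1: μ > 1760 (one-sample t-test, right-tailed).
t = (x̄ − μ₀)/(s/√n) = (1860 − 1760)/(253/√16) = 1.5810
df = n − 1 = 15
p-value = P(T ≥ 1.5810) ≈ 0.0674
Since p ≈ 0.0674 < α = 0.1, reject H0; the data support H1.

1.5810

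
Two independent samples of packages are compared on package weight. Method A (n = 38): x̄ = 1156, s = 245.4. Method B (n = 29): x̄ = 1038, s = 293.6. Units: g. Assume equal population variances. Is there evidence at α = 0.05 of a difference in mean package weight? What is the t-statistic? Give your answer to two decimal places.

Let group 1 = method A, group 2 = method B. H0: μ_1 = μ_2; H1: μ_1 ≠ μ_2 (two-sample pooled-variance t-test, two-sided).
s_p² = [(38−1)·245.4² + (29−1)·293.6²]/(38+29−2) = 71412.5
t = (1156 − 1038)/√[71412.5·(1/38 + 1/29)] = 1.79
df = n₁ + n₂ − 2 = 65
Two-sided p-value ≈ 0.078
Since p ≈ 0.078 > α = 0.05, fail to reject H0; the data do not provide sufficient evidence against H0.

1.79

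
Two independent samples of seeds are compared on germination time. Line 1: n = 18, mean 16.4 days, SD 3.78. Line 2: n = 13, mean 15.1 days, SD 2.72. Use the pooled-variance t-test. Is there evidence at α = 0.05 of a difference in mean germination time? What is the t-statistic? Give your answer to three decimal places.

1.056

Let group 1 = line 1, group 2 = line 2. H0: μ_1 = μ_2; H1: μ_1 ≠ μ_2 (two-sample pooled-variance t-test, two-sided).
s_p² = [(18−1)·3.78² + (13−1)·2.72²]/(18+13−2) = 11.4374
t = (16.4 − 15.1)/√[11.4374·(1/18 + 1/13)] = 1.056
df = n₁ + n₂ − 2 = 29
Two-sided p-value ≈ 0.2996
Since p ≈ 0.2996 > α = 0.05, fail to reject H0; the data do not provide sufficient evidence against H0.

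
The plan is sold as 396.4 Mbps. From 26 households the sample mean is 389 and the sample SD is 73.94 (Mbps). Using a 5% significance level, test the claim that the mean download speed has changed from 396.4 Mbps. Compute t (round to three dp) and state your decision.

t = -0.510; fail to reject H0

H0: μ = 396.4; H1: μ ≠ 396.4 (one-sample t-test, two-sided).
t = (x̄ − μ₀)/(s/√n) = (389 − 396.4)/(73.94/√26) = -0.510
df = n − 1 = 25
Two-sided p-value ≈ 0.614
Since p ≈ 0.614 > α = 0.05, fail to reject H0; the evidence is not statistically significant.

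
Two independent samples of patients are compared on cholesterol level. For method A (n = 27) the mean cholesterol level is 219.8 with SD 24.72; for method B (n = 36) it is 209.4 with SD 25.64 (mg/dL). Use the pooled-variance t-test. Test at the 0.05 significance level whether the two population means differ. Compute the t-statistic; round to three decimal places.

Let group 1 = method A, group 2 = method B. H0: μ_1 = μ_2; H1: μ_1 ≠ μ_2 (two-sample pooled-variance t-test, two-sided).
s_p² = [(27−1)·24.72² + (36−1)·25.64²]/(27+36−2) = 637.662
t = (219.8 − 209.4)/√[637.662·(1/27 + 1/36)] = 1.618
df = n₁ + n₂ − 2 = 61
Two-sided p-value ≈ 0.1109
Since p ≈ 0.1109 > α = 0.05, fail to reject H0; the data do not provide sufficient evidence against H0.

1.618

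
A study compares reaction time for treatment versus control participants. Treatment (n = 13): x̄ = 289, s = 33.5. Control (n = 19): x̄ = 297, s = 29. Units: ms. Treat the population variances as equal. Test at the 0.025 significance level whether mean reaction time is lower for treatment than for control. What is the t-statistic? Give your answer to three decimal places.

Let group 1 = treatment, group 2 = control. H0: μ_1 = μ_2; H1: μ_1 < μ_2 (two-sample pooled-variance t-test, left-tailed).
s_p² = [(13−1)·33.5² + (19−1)·29²]/(13+19−2) = 953.5
t = (289 − 297)/√[953.5·(1/13 + 1/19)] = -0.720
df = n₁ + n₂ − 2 = 30
p-value = P(T ≤ -0.720) ≈ 0.239
Since p ≈ 0.239 > α = 0.025, fail to reject H0; the data do not provide sufficient evidence against H0.

-0.720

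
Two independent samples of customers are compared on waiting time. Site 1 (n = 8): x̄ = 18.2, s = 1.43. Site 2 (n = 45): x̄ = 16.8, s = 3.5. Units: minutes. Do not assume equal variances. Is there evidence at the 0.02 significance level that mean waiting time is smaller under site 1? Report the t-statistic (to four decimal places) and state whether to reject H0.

t = 1.9270; fail to reject H0

Let group 1 = site 1, group 2 = site 2. H0: μ_1 = μ_2; H1: μ_1 < μ_2 (Welch's two-sample t-test, left-tailed).
t = (x̄_1 − x̄_2)/√(s_1²/n_1 + s_2²/n_2) = (18.2 − 16.8)/√(1.43²/8 + 3.5²/45) = 1.9270
Welch–Satterthwaite df ≈ 25.29
p-value = P(T ≤ 1.9270) ≈ 0.9674
Since p ≈ 0.9674 > α = 0.02, fail to reject H0; the evidence is not statistically significant.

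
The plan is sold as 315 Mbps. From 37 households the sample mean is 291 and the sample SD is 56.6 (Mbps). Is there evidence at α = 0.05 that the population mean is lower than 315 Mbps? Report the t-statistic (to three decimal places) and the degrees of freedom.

t = -2.579, df = 36

H0: μ = 315; H1: μ < 315 (one-sample t-test, left-tailed).
t = (x̄ − μ₀)/(s/√n) = (291 − 315)/(56.6/√37) = -2.579
df = n − 1 = 36
p-value = P(T ≤ -2.579) ≈ 0.0071
Since p ≈ 0.0071 < α = 0.05, reject H0; the data support H1.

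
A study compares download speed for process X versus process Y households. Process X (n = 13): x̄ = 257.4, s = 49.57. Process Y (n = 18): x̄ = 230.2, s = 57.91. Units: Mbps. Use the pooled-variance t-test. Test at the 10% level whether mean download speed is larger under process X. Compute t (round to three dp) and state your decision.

Let group 1 = process X, group 2 = process Y. H0: μ_1 = μ_2; H1: μ_1 > μ_2 (two-sample pooled-variance t-test, right-tailed).
s_p² = [(13−1)·49.57² + (18−1)·57.91²]/(13+18−2) = 2982.65
t = (257.4 − 230.2)/√[2982.65·(1/13 + 1/18)] = 1.368
df = n₁ + n₂ − 2 = 29
p-value = P(T ≥ 1.368) ≈ 0.0909
Since p ≈ 0.0909 < α = 0.1, reject H0; the evidence is statistically significant.

t = 1.368; reject H0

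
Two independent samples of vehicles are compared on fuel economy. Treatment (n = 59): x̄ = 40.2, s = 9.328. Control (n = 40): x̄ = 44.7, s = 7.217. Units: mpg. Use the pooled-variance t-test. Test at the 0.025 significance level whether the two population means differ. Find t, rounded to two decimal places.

Let group 1 = treatment, group 2 = control. H0: μ_1 = μ_2; H1: μ_1 ≠ μ_2 (two-sample pooled-variance t-test, two-sided).
s_p² = [(59−1)·9.328² + (40−1)·7.217²]/(59+40−2) = 72.969
t = (40.2 − 44.7)/√[72.969·(1/59 + 1/40)] = -2.57
df = n₁ + n₂ − 2 = 97
Two-sided p-value ≈ 0.0116
Since p ≈ 0.0116 < α = 0.025, reject H0; the data support H1.

-2.57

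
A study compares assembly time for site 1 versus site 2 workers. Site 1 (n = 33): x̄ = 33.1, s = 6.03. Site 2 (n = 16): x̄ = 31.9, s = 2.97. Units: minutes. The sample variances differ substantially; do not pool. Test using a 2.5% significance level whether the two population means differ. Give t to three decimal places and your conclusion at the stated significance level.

t = 0.933; fail to reject H0

Let group 1 = site 1, group 2 = site 2. H0: μ_1 = μ_2; H1: μ_1 ≠ μ_2 (Welch's two-sample t-test, two-sided).
t = (x̄_1 − x̄_2)/√(s_1²/n_1 + s_2²/n_2) = (33.1 − 31.9)/√(6.03²/33 + 2.97²/16) = 0.933
Welch–Satterthwaite df ≈ 46.96
Two-sided p-value ≈ 0.3554
Since p ≈ 0.3554 > α = 0.025, fail to reject H0; the evidence is not statistically significant.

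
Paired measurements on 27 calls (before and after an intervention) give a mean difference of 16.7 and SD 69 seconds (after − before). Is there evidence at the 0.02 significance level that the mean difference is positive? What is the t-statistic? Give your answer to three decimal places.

H0: μ_d = 0; H1: μ_d > 0 (paired t-test on the differences, right-tailed).
t = d̄/(s_d/√n) = 16.7/(69/√27) = 1.258
df = n − 1 = 26
p-value = P(T ≥ 1.258) ≈ 0.110
Since p ≈ 0.110 > α = 0.02, fail to reject H0; the evidence is not statistically significant.

1.258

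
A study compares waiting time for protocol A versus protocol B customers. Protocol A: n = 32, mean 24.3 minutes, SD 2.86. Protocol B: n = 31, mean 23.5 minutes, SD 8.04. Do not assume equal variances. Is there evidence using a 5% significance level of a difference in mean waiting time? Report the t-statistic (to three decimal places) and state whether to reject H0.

Let group 1 = protocol A, group 2 = protocol B. H0: μ_1 = μ_2; H1: μ_1 ≠ μ_2 (Welch's two-sample t-test, two-sided).
t = (x̄_1 − x̄_2)/√(s_1²/n_1 + s_2²/n_2) = (24.3 − 23.5)/√(2.86²/32 + 8.04²/31) = 0.523
Welch–Satterthwaite df ≈ 37.26
Two-sided p-value ≈ 0.6042
Since p ≈ 0.6042 > α = 0.05, fail to reject H0; the evidence is not statistically significant.

t = 0.523; fail to reject H0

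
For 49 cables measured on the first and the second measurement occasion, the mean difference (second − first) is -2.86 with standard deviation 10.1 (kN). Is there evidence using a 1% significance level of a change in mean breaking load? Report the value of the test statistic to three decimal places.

-1.982

H0: μ_d = 0; H1: μ_d ≠ 0 (paired t-test on the differences, two-sided).
t = d̄/(s_d/√n) = -2.86/(10.1/√49) = -1.982
df = n − 1 = 48
Two-sided p-value ≈ 0.053
Since p ≈ 0.053 > α = 0.01, fail to reject H0; the evidence is not statistically significant.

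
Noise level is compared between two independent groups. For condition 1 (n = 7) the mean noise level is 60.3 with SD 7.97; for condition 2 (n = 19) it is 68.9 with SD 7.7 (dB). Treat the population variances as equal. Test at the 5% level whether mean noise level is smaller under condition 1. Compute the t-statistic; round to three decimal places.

Let group 1 = condition 1, group 2 = condition 2. H0: μ_1 = μ_2; H1: μ_1 < μ_2 (two-sample pooled-variance t-test, left-tailed).
s_p² = [(7−1)·7.97² + (19−1)·7.7²]/(7+19−2) = 60.3477
t = (60.3 − 68.9)/√[60.3477·(1/7 + 1/19)] = -2.504
df = n₁ + n₂ − 2 = 24
p-value = P(T ≤ -2.504) ≈ 0.010
Since p ≈ 0.010 < α = 0.05, reject H0; the data support H1.

-2.504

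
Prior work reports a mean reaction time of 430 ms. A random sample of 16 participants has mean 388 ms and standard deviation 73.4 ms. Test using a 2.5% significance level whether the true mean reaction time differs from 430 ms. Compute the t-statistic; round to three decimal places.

H0: μ = 430; H1: μ ≠ 430 (one-sample t-test, two-sided).
t = (x̄ − μ₀)/(s/√n) = (388 − 430)/(73.4/√16) = -2.289
df = n − 1 = 15
Two-sided p-value ≈ 0.0370
Since p ≈ 0.0370 > α = 0.025, fail to reject H0; the data do not provide sufficient evidence against H0.

-2.289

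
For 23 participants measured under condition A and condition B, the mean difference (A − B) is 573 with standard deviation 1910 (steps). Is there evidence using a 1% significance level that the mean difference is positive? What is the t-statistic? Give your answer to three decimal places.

H0: μ_d = 0; H1: μ_d > 0 (paired t-test on the differences, right-tailed).
t = d̄/(s_d/√n) = 573/(1910/√23) = 1.439
df = n − 1 = 22
p-value = P(T ≥ 1.439) ≈ 0.0821
Since p ≈ 0.0821 > α = 0.01, fail to reject H0; the evidence is not statistically significant.

1.439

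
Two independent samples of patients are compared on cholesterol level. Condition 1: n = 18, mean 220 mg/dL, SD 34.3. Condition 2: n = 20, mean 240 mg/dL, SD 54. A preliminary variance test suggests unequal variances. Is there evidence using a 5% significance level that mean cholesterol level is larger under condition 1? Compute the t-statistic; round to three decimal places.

Let group 1 = condition 1, group 2 = condition 2. H0: μ_1 = μ_2; H1: μ_1 > μ_2 (Welch's two-sample t-test, right-tailed).
t = (x̄_1 − x̄_2)/√(s_1²/n_1 + s_2²/n_2) = (220 − 240)/√(34.3²/18 + 54²/20) = -1.376
Welch–Satterthwaite df ≈ 32.54
p-value = P(T ≥ -1.376) ≈ 0.911
Since p ≈ 0.911 > α = 0.05, fail to reject H0; the evidence is not statistically significant.

-1.376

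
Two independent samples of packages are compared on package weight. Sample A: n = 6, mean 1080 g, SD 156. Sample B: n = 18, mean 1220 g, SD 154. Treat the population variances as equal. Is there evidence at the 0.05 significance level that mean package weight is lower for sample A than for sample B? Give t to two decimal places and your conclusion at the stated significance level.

Let group 1 = sample A, group 2 = sample B. H0: μ_1 = μ_2; H1: μ_1 < μ_2 (two-sample pooled-variance t-test, left-tailed).
s_p² = [(6−1)·156² + (18−1)·154²]/(6+18−2) = 23856.9
t = (1080 − 1220)/√[23856.9·(1/6 + 1/18)] = -1.92
df = n₁ + n₂ − 2 = 22
p-value = P(T ≤ -1.92) ≈ 0.034
Since p ≈ 0.034 < α = 0.05, reject H0; the data support H1.

t = -1.92; reject H0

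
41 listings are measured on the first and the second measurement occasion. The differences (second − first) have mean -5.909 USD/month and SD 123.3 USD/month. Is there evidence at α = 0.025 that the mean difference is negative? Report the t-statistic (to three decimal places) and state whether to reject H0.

t = -0.307; fail to reject H0

H0: μ_d = 0; H1: μ_d < 0 (paired t-test on the differences, left-tailed).
t = d̄/(s_d/√n) = -5.909/(123.3/√41) = -0.307
df = n − 1 = 40
p-value = P(T ≤ -0.307) ≈ 0.380
Since p ≈ 0.380 > α = 0.025, fail to reject H0; the data do not provide sufficient evidence against H0.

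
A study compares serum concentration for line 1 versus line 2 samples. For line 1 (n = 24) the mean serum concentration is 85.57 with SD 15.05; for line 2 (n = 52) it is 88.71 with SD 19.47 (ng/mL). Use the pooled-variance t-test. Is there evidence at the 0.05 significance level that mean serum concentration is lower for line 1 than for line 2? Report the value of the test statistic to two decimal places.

Let group 1 = line 1, group 2 = line 2. H0: μ_1 = μ_2; H1: μ_1 < μ_2 (two-sample pooled-variance t-test, left-tailed).
s_p² = [(24−1)·15.05² + (52−1)·19.47²]/(24+52−2) = 331.658
t = (85.57 − 88.71)/√[331.658·(1/24 + 1/52)] = -0.70
df = n₁ + n₂ − 2 = 74
p-value = P(T ≤ -0.70) ≈ 0.2435
Since p ≈ 0.2435 > α = 0.05, fail to reject H0; the data do not provide sufficient evidence against H0.

-0.70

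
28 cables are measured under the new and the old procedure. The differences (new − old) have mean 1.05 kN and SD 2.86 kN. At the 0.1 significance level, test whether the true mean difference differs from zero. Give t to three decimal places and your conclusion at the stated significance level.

t = 1.943; reject H0

H0: μ_d = 0; H1: μ_d ≠ 0 (paired t-test on the differences, two-sided).
t = d̄/(s_d/√n) = 1.05/(2.86/√28) = 1.943
df = n − 1 = 27
Two-sided p-value ≈ 0.063
Since p ≈ 0.063 < α = 0.1, reject H0; the data support H1.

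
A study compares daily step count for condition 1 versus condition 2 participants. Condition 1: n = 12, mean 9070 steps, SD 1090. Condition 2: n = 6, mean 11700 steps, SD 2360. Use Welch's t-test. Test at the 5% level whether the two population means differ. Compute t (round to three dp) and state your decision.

t = -2.595; reject H0

Let group 1 = condition 1, group 2 = condition 2. H0: μ_1 = μ_2; H1: μ_1 ≠ μ_2 (Welch's two-sample t-test, two-sided).
t = (x̄_1 − x̄_2)/√(s_1²/n_1 + s_2²/n_2) = (9070 − 11700)/√(1090²/12 + 2360²/6) = -2.595
Welch–Satterthwaite df ≈ 6.09
Two-sided p-value ≈ 0.040
Since p ≈ 0.040 < α = 0.05, reject H0; the evidence is statistically significant.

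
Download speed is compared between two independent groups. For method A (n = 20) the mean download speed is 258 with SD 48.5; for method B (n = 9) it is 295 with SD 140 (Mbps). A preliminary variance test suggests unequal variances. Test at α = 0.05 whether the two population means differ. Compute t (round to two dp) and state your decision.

t = -0.77; fail to reject H0

Let group 1 = method A, group 2 = method B. H0: μ_1 = μ_2; H1: μ_1 ≠ μ_2 (Welch's two-sample t-test, two-sided).
t = (x̄_1 − x̄_2)/√(s_1²/n_1 + s_2²/n_2) = (258 − 295)/√(48.5²/20 + 140²/9) = -0.77
Welch–Satterthwaite df ≈ 8.88
Two-sided p-value ≈ 0.460
Since p ≈ 0.460 > α = 0.05, fail to reject H0; the evidence is not statistically significant.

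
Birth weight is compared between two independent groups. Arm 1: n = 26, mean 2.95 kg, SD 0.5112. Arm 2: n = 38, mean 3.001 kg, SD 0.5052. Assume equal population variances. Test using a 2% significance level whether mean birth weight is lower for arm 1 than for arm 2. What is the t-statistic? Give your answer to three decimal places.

Let group 1 = arm 1, group 2 = arm 2. H0: μ_1 = μ_2; H1: μ_1 < μ_2 (two-sample pooled-variance t-test, left-tailed).
s_p² = [(26−1)·0.5112² + (38−1)·0.5052²]/(26+38−2) = 0.257686
t = (2.95 − 3.001)/√[0.257686·(1/26 + 1/38)] = -0.395
df = n₁ + n₂ − 2 = 62
p-value = P(T ≤ -0.395) ≈ 0.3472
Since p ≈ 0.3472 > α = 0.02, fail to reject H0; the data do not provide sufficient evidence against H0.

-0.395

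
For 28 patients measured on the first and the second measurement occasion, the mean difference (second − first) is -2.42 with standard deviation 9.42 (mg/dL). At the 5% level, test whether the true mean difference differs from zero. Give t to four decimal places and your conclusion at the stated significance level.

t = -1.3594; fail to reject H0

H0: μ_d = 0; H1: μ_d ≠ 0 (paired t-test on the differences, two-sided).
t = d̄/(s_d/√n) = -2.42/(9.42/√28) = -1.3594
df = n − 1 = 27
Two-sided p-value ≈ 0.1853
Since p ≈ 0.1853 > α = 0.05, fail to reject H0; the evidence is not statistically significant.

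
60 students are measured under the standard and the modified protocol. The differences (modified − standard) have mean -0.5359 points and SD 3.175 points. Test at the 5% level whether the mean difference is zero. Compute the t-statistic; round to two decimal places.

H0: μ_d = 0; H1: μ_d ≠ 0 (paired t-test on the differences, two-sided).
t = d̄/(s_d/√n) = -0.5359/(3.175/√60) = -1.31
df = n − 1 = 59
Two-sided p-value ≈ 0.1961
Since p ≈ 0.1961 > α = 0.05, fail to reject H0; the data do not provide sufficient evidence against H0.

-1.31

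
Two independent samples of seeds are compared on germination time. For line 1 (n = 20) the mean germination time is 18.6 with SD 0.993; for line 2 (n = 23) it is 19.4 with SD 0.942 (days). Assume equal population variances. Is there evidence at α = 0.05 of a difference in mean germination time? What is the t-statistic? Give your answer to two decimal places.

Let group 1 = line 1, group 2 = line 2. H0: μ_1 = μ_2; H1: μ_1 ≠ μ_2 (two-sample pooled-variance t-test, two-sided).
s_p² = [(20−1)·0.993² + (23−1)·0.942²]/(20+23−2) = 0.933096
t = (18.6 − 19.4)/√[0.933096·(1/20 + 1/23)] = -2.71
df = n₁ + n₂ − 2 = 41
Two-sided p-value ≈ 0.010
Since p ≈ 0.010 < α = 0.05, reject H0; the data support H1.

-2.71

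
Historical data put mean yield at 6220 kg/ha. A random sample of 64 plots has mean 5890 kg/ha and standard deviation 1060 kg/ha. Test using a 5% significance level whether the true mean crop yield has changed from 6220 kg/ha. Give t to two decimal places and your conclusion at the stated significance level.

t = -2.49; reject H0

H0: μ = 6220; H1: μ ≠ 6220 (one-sample t-test, two-sided).
t = (x̄ − μ₀)/(s/√n) = (5890 − 6220)/(1060/√64) = -2.49
df = n − 1 = 63
Two-sided p-value ≈ 0.015
Since p ≈ 0.015 < α = 0.05, reject H0; the data support H1.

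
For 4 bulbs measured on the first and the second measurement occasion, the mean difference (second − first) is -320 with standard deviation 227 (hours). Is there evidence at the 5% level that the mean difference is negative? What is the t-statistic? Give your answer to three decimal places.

H0: μ_d = 0; H1: μ_d < 0 (paired t-test on the differences, left-tailed).
t = d̄/(s_d/√n) = -320/(227/√4) = -2.819
df = n − 1 = 3
p-value = P(T ≤ -2.819) ≈ 0.033
Since p ≈ 0.033 < α = 0.05, reject H0; the data support H1.

-2.819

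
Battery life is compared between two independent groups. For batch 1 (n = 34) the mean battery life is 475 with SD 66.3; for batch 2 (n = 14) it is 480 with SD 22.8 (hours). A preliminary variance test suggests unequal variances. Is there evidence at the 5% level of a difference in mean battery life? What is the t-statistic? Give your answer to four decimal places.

Let group 1 = batch 1, group 2 = batch 2. H0: μ_1 = μ_2; H1: μ_1 ≠ μ_2 (Welch's two-sample t-test, two-sided).
t = (x̄_1 − x̄_2)/√(s_1²/n_1 + s_2²/n_2) = (475 − 480)/√(66.3²/34 + 22.8²/14) = -0.3876
Welch–Satterthwaite df ≈ 45.21
Two-sided p-value ≈ 0.7001
Since p ≈ 0.7001 > α = 0.05, fail to reject H0; the evidence is not statistically significant.

-0.3876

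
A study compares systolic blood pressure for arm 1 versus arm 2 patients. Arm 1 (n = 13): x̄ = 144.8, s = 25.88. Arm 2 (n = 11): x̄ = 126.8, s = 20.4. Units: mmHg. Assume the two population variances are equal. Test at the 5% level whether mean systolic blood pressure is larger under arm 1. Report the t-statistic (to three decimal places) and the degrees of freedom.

t = 1.866, df = 22

Let group 1 = arm 1, group 2 = arm 2. H0: μ_1 = μ_2; H1: μ_1 > μ_2 (two-sample pooled-variance t-test, right-tailed).
s_p² = [(13−1)·25.88² + (11−1)·20.4²]/(13+11−2) = 554.495
t = (144.8 − 126.8)/√[554.495·(1/13 + 1/11)] = 1.866
df = n₁ + n₂ − 2 = 22
p-value = P(T ≥ 1.866) ≈ 0.0377
Since p ≈ 0.0377 < α = 0.05, reject H0; the data support H1.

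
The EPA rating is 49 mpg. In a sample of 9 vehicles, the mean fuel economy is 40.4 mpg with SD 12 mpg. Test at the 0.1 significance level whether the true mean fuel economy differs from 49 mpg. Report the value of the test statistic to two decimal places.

-2.15

H0: μ = 49; H1: μ ≠ 49 (one-sample t-test, two-sided).
t = (x̄ − μ₀)/(s/√n) = (40.4 − 49)/(12/√9) = -2.15
df = n − 1 = 8
Two-sided p-value ≈ 0.064
Since p ≈ 0.064 < α = 0.1, reject H0; the data support H1.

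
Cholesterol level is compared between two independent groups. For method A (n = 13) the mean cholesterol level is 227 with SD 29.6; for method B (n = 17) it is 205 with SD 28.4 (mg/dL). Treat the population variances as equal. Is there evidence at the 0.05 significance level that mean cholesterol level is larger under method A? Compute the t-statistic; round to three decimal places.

2.065

Let group 1 = method A, group 2 = method B. H0: μ_1 = μ_2; H1: μ_1 > μ_2 (two-sample pooled-variance t-test, right-tailed).
s_p² = [(13−1)·29.6² + (17−1)·28.4²]/(13+17−2) = 836.389
t = (227 − 205)/√[836.389·(1/13 + 1/17)] = 2.065
df = n₁ + n₂ − 2 = 28
p-value = P(T ≥ 2.065) ≈ 0.024
Since p ≈ 0.024 < α = 0.05, reject H0; the data support H1.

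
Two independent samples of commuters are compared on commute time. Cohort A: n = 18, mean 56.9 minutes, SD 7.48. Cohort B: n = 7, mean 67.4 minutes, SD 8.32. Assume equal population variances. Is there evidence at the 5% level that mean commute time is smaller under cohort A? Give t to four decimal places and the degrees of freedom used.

Let group 1 = cohort A, group 2 = cohort B. H0: μ_1 = μ_2; H1: μ_1 < μ_2 (two-sample pooled-variance t-test, left-tailed).
s_p² = [(18−1)·7.48² + (7−1)·8.32²]/(18+7−2) = 59.4127
t = (56.9 − 67.4)/√[59.4127·(1/18 + 1/7)] = -3.0582
df = n₁ + n₂ − 2 = 23
p-value = P(T ≤ -3.0582) ≈ 0.0028
Since p ≈ 0.0028 < α = 0.05, reject H0; the data support H1.

t = -3.0582, df = 23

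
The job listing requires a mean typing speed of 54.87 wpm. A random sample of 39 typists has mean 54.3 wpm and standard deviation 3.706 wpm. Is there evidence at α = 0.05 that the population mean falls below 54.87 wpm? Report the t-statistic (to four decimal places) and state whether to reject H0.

H0: μ = 54.87; H1: μ < 54.87 (one-sample t-test, left-tailed).
t = (x̄ − μ₀)/(s/√n) = (54.3 − 54.87)/(3.706/√39) = -0.9605
df = n − 1 = 38
p-value = P(T ≤ -0.9605) ≈ 0.171
Since p ≈ 0.171 > α = 0.05, fail to reject H0; the data do not provide sufficient evidence against H0.

t = -0.9605; fail to reject H0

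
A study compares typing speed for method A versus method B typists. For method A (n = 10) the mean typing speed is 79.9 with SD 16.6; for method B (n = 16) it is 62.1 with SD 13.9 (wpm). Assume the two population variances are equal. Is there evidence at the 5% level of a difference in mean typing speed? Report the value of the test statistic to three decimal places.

Let group 1 = method A, group 2 = method B. H0: μ_1 = μ_2; H1: μ_1 ≠ μ_2 (two-sample pooled-variance t-test, two-sided).
s_p² = [(10−1)·16.6² + (16−1)·13.9²]/(10+16−2) = 224.091
t = (79.9 − 62.1)/√[224.091·(1/10 + 1/16)] = 2.950
df = n₁ + n₂ − 2 = 24
Two-sided p-value ≈ 0.0070
Since p ≈ 0.0070 < α = 0.05, reject H0; the evidence is statistically significant.

2.950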